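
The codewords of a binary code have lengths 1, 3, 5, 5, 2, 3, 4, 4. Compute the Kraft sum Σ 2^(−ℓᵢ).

1.1875

With common denominator 2^5 = 32: Σ 2^(−ℓᵢ) = 16/32 + 4/32 + 1/32 + 1/32 + 8/32 + 4/32 + 2/32 + 2/32 = 38/32 = 1.1875.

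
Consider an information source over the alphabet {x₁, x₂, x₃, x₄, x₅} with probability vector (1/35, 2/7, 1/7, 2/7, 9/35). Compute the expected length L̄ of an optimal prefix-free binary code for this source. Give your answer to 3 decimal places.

Repeatedly combine the two least-probable nodes; the expected code length is the sum of the merged weights.
merge 1/35 + 1/7 → 6/35
merge 6/35 + 9/35 → 3/7
merge 2/7 + 2/7 → 4/7
merge 3/7 + 4/7 → 1
L = 6/35 + 3/7 + 4/7 + 1 = 76/35 ≈ 2.171 bits/symbol.

2.171 bits/symbol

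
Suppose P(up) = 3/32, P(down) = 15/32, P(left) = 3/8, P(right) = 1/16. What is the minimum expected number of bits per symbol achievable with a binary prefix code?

1.6875 bits/symbol

Repeatedly combine the two least-probable nodes; the expected code length is the sum of the merged weights.
merge 1/16 + 3/32 → 5/32
merge 5/32 + 3/8 → 17/32
merge 15/32 + 17/32 → 1
L = 5/32 + 17/32 + 1 = 27/16 = 1.6875 bits/symbol.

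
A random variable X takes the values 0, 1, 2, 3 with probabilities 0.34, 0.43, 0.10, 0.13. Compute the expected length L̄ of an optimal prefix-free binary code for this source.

Repeatedly combine the two least-probable nodes; the expected code length is the sum of the merged weights.
merge 1/10 + 13/100 → 23/100
merge 23/100 + 17/50 → 57/100
merge 43/100 + 57/100 → 1
L = 23/100 + 57/100 + 1 = 9/5 = 1.8 bits/symbol.

1.8 bits/symbol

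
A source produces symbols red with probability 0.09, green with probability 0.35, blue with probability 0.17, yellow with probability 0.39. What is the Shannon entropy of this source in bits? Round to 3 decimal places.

1.807 bits

H = −Σ pᵢ log₂ pᵢ.
−0.09·log₂(0.09) = 0.3127
−0.35·log₂(0.35) = 0.5301
−0.17·log₂(0.17) = 0.4346
−0.39·log₂(0.39) = 0.5298
Sum ≈ 1.8071 → 1.807 bits.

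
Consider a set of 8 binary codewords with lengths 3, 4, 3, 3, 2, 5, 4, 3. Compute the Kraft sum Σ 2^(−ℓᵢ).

With common denominator 2^5 = 32: Σ 2^(−ℓᵢ) = 4/32 + 2/32 + 4/32 + 4/32 + 8/32 + 1/32 + 2/32 + 4/32 = 29/32 = 0.90625.

0.90625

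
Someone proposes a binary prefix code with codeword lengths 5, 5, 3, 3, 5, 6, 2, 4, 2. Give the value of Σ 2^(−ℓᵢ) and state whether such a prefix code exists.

0.921875; yes

With common denominator 2^6 = 64: Σ 2^(−ℓᵢ) = 2/64 + 2/64 + 8/64 + 8/64 + 2/64 + 1/64 + 16/64 + 4/64 + 16/64 = 59/64 = 0.921875.
Kraft's inequality requires Σ ≤ 1; here Σ = 0.921875 ≤ 1, so such a prefix code exists.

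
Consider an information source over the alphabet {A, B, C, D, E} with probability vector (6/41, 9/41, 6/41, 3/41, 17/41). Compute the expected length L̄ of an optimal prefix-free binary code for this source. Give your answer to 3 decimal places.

Repeatedly combine the two least-probable nodes; the expected code length is the sum of the merged weights.
merge 3/41 + 6/41 → 9/41
merge 6/41 + 9/41 → 15/41
merge 9/41 + 15/41 → 24/41
merge 17/41 + 24/41 → 1
L = 9/41 + 15/41 + 24/41 + 1 = 89/41 ≈ 2.171 bits/symbol.

2.171 bits/symbol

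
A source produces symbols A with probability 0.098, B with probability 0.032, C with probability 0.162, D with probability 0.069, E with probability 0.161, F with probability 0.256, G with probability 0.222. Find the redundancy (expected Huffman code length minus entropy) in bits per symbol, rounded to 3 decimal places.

Entropy H = −Σ p log₂ p ≈ 2.5884 bits.
Huffman merges: 4/125+69/1000→101/1000; 49/500+101/1000→199/1000; 161/1000+81/500→323/1000; 199/1000+111/500→421/1000; 32/125+323/1000→579/1000; 421/1000+579/1000→1. L = 2623/1000 ≈ 2.6230.
L − H = 2.6230 − 2.5884 = 0.035 bits.

0.035 bits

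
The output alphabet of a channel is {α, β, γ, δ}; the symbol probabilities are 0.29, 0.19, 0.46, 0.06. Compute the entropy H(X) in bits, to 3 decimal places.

1.732 bits

H = −Σ pᵢ log₂ pᵢ.
−0.29·log₂(0.29) = 0.5179
−0.19·log₂(0.19) = 0.4552
−0.46·log₂(0.46) = 0.5153
−0.06·log₂(0.06) = 0.2435
Sum ≈ 1.7320 → 1.732 bits.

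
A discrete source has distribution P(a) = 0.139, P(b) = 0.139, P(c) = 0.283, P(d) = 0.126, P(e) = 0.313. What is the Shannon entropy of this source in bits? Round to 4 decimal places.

H = −Σ pᵢ log₂ pᵢ.
−0.139·log₂(0.139) = 0.3957
−0.139·log₂(0.139) = 0.3957
−0.283·log₂(0.283) = 0.5154
−0.126·log₂(0.126) = 0.3766
−0.313·log₂(0.313) = 0.5245
Sum ≈ 2.2079 → 2.2079 bits.

2.2079 bits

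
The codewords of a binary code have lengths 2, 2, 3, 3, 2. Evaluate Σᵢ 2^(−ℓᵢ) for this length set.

1

With common denominator 2^3 = 8: Σ 2^(−ℓᵢ) = 2/8 + 2/8 + 1/8 + 1/8 + 2/8 = 8/8 = 1.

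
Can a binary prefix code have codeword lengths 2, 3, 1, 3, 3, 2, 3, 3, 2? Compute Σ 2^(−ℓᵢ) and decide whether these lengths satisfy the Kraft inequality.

With common denominator 2^3 = 8: Σ 2^(−ℓᵢ) = 2/8 + 1/8 + 4/8 + 1/8 + 1/8 + 2/8 + 1/8 + 1/8 + 2/8 = 15/8 = 1.875.
Kraft's inequality requires Σ ≤ 1; here Σ = 1.875 > 1, so no such prefix code exists.

1.875; no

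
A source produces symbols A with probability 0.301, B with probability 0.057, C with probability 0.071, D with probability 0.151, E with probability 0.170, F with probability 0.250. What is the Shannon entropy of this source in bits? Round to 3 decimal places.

2.374 bits

H = −Σ pᵢ log₂ pᵢ.
−0.301·log₂(0.301) = 0.5214
−0.057·log₂(0.057) = 0.2356
−0.071·log₂(0.071) = 0.2709
−0.151·log₂(0.151) = 0.4118
−0.170·log₂(0.170) = 0.4346
−0.250·log₂(0.250) = 0.5000
Sum ≈ 2.3743 → 2.374 bits.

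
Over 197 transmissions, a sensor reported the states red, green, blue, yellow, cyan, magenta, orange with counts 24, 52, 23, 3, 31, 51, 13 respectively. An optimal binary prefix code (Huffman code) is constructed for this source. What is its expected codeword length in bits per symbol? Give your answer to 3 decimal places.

Probabilities are the counts divided by 197.
Repeatedly combine the two least-probable nodes; the expected code length is the sum of the merged weights.
merge 3/197 + 13/197 → 16/197
merge 16/197 + 23/197 → 39/197
merge 24/197 + 31/197 → 55/197
merge 39/197 + 51/197 → 90/197
merge 52/197 + 55/197 → 107/197
merge 90/197 + 107/197 → 1
L = 16/197 + 39/197 + 55/197 + 90/197 + 107/197 + 1 = 504/197 ≈ 2.558 bits/symbol.

2.558 bits/symbol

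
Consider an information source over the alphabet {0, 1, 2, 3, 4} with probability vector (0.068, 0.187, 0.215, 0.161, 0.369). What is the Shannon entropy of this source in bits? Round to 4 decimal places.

2.1478 bits

H = −Σ pᵢ log₂ pᵢ.
−0.068·log₂(0.068) = 0.2637
−0.187·log₂(0.187) = 0.4523
−0.215·log₂(0.215) = 0.4768
−0.161·log₂(0.161) = 0.4242
−0.369·log₂(0.369) = 0.5307
Sum ≈ 2.1478 → 2.1478 bits.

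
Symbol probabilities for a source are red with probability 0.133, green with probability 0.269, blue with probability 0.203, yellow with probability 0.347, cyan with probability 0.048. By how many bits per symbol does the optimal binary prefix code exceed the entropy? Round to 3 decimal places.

0.077 bits

Entropy H = −Σ p log₂ p ≈ 2.1038 bits.
Huffman merges: 6/125+133/1000→181/1000; 181/1000+203/1000→48/125; 269/1000+347/1000→77/125; 48/125+77/125→1. L = 2181/1000 ≈ 2.1810.
L − H = 2.1810 − 2.1038 = 0.077 bits.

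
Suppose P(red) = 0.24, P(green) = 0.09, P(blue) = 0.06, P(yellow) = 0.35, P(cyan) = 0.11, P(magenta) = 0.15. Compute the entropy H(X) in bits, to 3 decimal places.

2.341 bits

H = −Σ pᵢ log₂ pᵢ.
−0.24·log₂(0.24) = 0.4941
−0.09·log₂(0.09) = 0.3127
−0.06·log₂(0.06) = 0.2435
−0.35·log₂(0.35) = 0.5301
−0.11·log₂(0.11) = 0.3503
−0.15·log₂(0.15) = 0.4105
Sum ≈ 2.3413 → 2.341 bits.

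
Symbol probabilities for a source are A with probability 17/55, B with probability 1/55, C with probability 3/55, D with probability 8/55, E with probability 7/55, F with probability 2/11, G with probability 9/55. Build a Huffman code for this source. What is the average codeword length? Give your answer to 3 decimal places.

Repeatedly combine the two least-probable nodes; the expected code length is the sum of the merged weights.
merge 1/55 + 3/55 → 4/55
merge 4/55 + 7/55 → 1/5
merge 8/55 + 9/55 → 17/55
merge 2/11 + 1/5 → 21/55
merge 17/55 + 17/55 → 34/55
merge 21/55 + 34/55 → 1
L = 4/55 + 1/5 + 17/55 + 21/55 + 34/55 + 1 = 142/55 ≈ 2.582 bits/symbol.

2.582 bits/symbol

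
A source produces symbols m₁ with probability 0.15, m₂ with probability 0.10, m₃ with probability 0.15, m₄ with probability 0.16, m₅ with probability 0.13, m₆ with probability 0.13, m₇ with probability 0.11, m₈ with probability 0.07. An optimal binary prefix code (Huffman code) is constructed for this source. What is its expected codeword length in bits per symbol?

3 bits/symbol

Repeatedly combine the two least-probable nodes; the expected code length is the sum of the merged weights.
merge 7/100 + 1/10 → 17/100
merge 11/100 + 13/100 → 6/25
merge 13/100 + 3/20 → 7/25
merge 3/20 + 4/25 → 31/100
merge 17/100 + 6/25 → 41/100
merge 7/25 + 31/100 → 59/100
merge 41/100 + 59/100 → 1
L = 17/100 + 6/25 + 7/25 + 31/100 + 41/100 + 59/100 + 1 = 3 bits/symbol.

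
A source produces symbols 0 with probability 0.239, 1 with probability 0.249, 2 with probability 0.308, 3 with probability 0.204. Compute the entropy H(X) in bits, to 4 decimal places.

1.9841 bits

H = −Σ pᵢ log₂ pᵢ.
−0.239·log₂(0.239) = 0.4935
−0.249·log₂(0.249) = 0.4994
−0.308·log₂(0.308) = 0.5233
−0.204·log₂(0.204) = 0.4678
Sum ≈ 1.9841 → 1.9841 bits.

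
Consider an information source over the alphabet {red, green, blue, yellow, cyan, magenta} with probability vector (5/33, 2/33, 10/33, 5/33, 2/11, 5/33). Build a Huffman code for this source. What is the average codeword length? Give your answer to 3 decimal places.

2.515 bits/symbol

Repeatedly combine the two least-probable nodes; the expected code length is the sum of the merged weights.
merge 2/33 + 5/33 → 7/33
merge 5/33 + 5/33 → 10/33
merge 2/11 + 7/33 → 13/33
merge 10/33 + 10/33 → 20/33
merge 13/33 + 20/33 → 1
L = 7/33 + 10/33 + 13/33 + 20/33 + 1 = 83/33 ≈ 2.515 bits/symbol.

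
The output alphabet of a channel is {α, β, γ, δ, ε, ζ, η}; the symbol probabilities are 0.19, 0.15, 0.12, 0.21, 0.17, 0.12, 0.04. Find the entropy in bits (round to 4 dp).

2.6931 bits

H = −Σ pᵢ log₂ pᵢ.
−0.19·log₂(0.19) = 0.4552
−0.15·log₂(0.15) = 0.4105
−0.12·log₂(0.12) = 0.3671
−0.21·log₂(0.21) = 0.4728
−0.17·log₂(0.17) = 0.4346
−0.12·log₂(0.12) = 0.3671
−0.04·log₂(0.04) = 0.1858
Sum ≈ 2.6931 → 2.6931 bits.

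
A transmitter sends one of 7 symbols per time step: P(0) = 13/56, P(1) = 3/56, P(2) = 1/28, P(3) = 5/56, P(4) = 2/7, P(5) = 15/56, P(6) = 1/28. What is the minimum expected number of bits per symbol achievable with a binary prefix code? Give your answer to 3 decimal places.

Repeatedly combine the two least-probable nodes; the expected code length is the sum of the merged weights.
merge 1/28 + 1/28 → 1/14
merge 3/56 + 1/14 → 1/8
merge 5/56 + 1/8 → 3/14
merge 3/14 + 13/56 → 25/56
merge 15/56 + 2/7 → 31/56
merge 25/56 + 31/56 → 1
L = 1/14 + 1/8 + 3/14 + 25/56 + 31/56 + 1 = 135/56 ≈ 2.411 bits/symbol.

2.411 bits/symbol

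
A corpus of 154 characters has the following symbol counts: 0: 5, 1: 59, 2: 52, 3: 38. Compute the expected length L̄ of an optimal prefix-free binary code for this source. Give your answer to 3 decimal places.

Probabilities are the counts divided by 154.
Repeatedly combine the two least-probable nodes; the expected code length is the sum of the merged weights.
merge 5/154 + 19/77 → 43/154
merge 43/154 + 26/77 → 95/154
merge 59/154 + 95/154 → 1
L = 43/154 + 95/154 + 1 = 146/77 ≈ 1.896 bits/symbol.

1.896 bits/symbol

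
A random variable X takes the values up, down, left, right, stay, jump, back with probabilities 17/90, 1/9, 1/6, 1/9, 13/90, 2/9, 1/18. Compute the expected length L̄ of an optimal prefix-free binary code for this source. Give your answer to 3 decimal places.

2.756 bits/symbol

Repeatedly combine the two least-probable nodes; the expected code length is the sum of the merged weights.
merge 1/18 + 1/9 → 1/6
merge 1/9 + 13/90 → 23/90
merge 1/6 + 1/6 → 1/3
merge 17/90 + 2/9 → 37/90
merge 23/90 + 1/3 → 53/90
merge 37/90 + 53/90 → 1
L = 1/6 + 23/90 + 1/3 + 37/90 + 53/90 + 1 = 124/45 ≈ 2.756 bits/symbol.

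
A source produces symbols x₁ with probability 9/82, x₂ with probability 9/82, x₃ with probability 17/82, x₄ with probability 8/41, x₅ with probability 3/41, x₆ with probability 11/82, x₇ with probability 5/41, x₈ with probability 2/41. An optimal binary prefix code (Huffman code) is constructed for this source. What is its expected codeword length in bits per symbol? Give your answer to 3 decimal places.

Repeatedly combine the two least-probable nodes; the expected code length is the sum of the merged weights.
merge 2/41 + 3/41 → 5/41
merge 9/82 + 9/82 → 9/41
merge 5/41 + 5/41 → 10/41
merge 11/82 + 8/41 → 27/82
merge 17/82 + 9/41 → 35/82
merge 10/41 + 27/82 → 47/82
merge 35/82 + 47/82 → 1
L = 5/41 + 9/41 + 10/41 + 27/82 + 35/82 + 47/82 + 1 = 239/82 ≈ 2.915 bits/symbol.

2.915 bits/symbol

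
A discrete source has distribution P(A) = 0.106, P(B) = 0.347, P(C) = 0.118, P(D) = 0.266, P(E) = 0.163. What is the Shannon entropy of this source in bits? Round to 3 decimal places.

2.172 bits

H = −Σ pᵢ log₂ pᵢ.
−0.106·log₂(0.106) = 0.3432
−0.347·log₂(0.347) = 0.5299
−0.118·log₂(0.118) = 0.3638
−0.266·log₂(0.266) = 0.5082
−0.163·log₂(0.163) = 0.4266
Sum ≈ 2.1717 → 2.172 bits.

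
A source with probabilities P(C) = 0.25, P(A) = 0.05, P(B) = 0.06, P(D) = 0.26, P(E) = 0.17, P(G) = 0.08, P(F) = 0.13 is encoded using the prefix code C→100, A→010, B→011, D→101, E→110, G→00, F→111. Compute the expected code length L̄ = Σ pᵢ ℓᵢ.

2.92 bits/symbol

L̄ = Σ pᵢ·ℓᵢ = 0.25·3 + 0.05·3 + 0.06·3 + 0.26·3 + 0.17·3 + 0.08·2 + 0.13·3 = 2.92 bits/symbol.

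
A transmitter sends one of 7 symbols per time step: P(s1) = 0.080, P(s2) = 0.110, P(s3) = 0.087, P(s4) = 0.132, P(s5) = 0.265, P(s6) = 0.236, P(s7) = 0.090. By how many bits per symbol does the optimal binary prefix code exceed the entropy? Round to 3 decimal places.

0.020 bits

Entropy H = −Σ p log₂ p ≈ 2.6459 bits.
Huffman merges: 2/25+87/1000→167/1000; 9/100+11/100→1/5; 33/250+167/1000→299/1000; 1/5+59/250→109/250; 53/200+299/1000→141/250; 109/250+141/250→1. L = 1333/500 ≈ 2.6660.
L − H = 2.6660 − 2.6459 = 0.020 bits.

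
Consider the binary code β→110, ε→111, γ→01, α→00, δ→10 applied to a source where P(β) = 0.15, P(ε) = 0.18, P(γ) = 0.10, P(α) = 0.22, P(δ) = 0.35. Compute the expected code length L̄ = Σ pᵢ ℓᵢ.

2.33 bits/symbol

L̄ = Σ pᵢ·ℓᵢ = 0.15·3 + 0.18·3 + 0.10·2 + 0.22·2 + 0.35·2 = 2.33 bits/symbol.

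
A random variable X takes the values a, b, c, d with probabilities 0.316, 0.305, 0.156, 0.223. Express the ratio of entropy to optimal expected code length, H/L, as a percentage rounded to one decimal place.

97.4%

Entropy H = −Σ p log₂ p ≈ 1.9486 bits.
Huffman merges: 39/250+223/1000→379/1000; 61/200+79/250→621/1000; 379/1000+621/1000→1. L = 2 ≈ 2.0000.
Efficiency = H/L = 1.9486/2.0000 = 97.4%.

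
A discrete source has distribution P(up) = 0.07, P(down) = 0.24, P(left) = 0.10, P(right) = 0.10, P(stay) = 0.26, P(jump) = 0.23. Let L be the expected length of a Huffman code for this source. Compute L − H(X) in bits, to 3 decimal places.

Entropy H = −Σ p log₂ p ≈ 2.4200 bits.
Huffman merges: 7/100+1/10→17/100; 1/10+17/100→27/100; 23/100+6/25→47/100; 13/50+27/100→53/100; 47/100+53/100→1. L = 61/25 ≈ 2.4400.
L − H = 2.4400 − 2.4200 = 0.020 bits.

0.020 bits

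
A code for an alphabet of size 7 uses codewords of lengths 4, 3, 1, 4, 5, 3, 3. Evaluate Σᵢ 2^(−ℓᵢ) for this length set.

With common denominator 2^5 = 32: Σ 2^(−ℓᵢ) = 2/32 + 4/32 + 16/32 + 2/32 + 1/32 + 4/32 + 4/32 = 33/32 = 1.03125.

1.03125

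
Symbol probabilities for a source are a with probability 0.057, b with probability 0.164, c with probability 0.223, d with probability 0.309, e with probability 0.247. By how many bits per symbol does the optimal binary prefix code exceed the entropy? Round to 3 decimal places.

Entropy H = −Σ p log₂ p ≈ 2.1679 bits.
Huffman merges: 57/1000+41/250→221/1000; 221/1000+223/1000→111/250; 247/1000+309/1000→139/250; 111/250+139/250→1. L = 2221/1000 ≈ 2.2210.
L − H = 2.2210 − 2.1679 = 0.053 bits.

0.053 bits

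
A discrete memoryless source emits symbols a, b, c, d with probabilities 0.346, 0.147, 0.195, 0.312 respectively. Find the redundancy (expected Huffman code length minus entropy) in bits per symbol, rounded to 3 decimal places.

0.075 bits

Entropy H = −Σ p log₂ p ≈ 1.9206 bits.
Huffman merges: 147/1000+39/200→171/500; 39/125+171/500→327/500; 173/500+327/500→1. L = 499/250 ≈ 1.9960.
L − H = 1.9960 − 1.9206 = 0.075 bits.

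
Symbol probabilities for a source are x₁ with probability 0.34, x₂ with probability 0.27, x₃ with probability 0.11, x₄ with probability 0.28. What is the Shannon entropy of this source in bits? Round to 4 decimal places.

H = −Σ pᵢ log₂ pᵢ.
−0.34·log₂(0.34) = 0.5292
−0.27·log₂(0.27) = 0.5100
−0.11·log₂(0.11) = 0.3503
−0.28·log₂(0.28) = 0.5142
Sum ≈ 1.9037 → 1.9037 bits.

1.9037 bits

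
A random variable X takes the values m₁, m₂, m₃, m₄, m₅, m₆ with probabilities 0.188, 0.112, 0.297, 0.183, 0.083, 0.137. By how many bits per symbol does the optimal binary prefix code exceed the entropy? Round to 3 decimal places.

Entropy H = −Σ p log₂ p ≈ 2.4665 bits.
Huffman merges: 83/1000+14/125→39/200; 137/1000+183/1000→8/25; 47/250+39/200→383/1000; 297/1000+8/25→617/1000; 383/1000+617/1000→1. L = 503/200 ≈ 2.5150.
L − H = 2.5150 − 2.4665 = 0.048 bits.

0.048 bits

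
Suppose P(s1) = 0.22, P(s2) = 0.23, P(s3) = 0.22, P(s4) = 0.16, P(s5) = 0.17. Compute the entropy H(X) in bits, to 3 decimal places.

H = −Σ pᵢ log₂ pᵢ.
−0.22·log₂(0.22) = 0.4806
−0.23·log₂(0.23) = 0.4877
−0.22·log₂(0.22) = 0.4806
−0.16·log₂(0.16) = 0.4230
−0.17·log₂(0.17) = 0.4346
Sum ≈ 2.3064 → 2.306 bits.

2.306 bits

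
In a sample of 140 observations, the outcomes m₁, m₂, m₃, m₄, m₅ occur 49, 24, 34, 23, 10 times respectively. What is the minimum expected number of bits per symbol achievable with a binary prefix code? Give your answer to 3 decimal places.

2.236 bits/symbol

Probabilities are the counts divided by 140.
Repeatedly combine the two least-probable nodes; the expected code length is the sum of the merged weights.
merge 1/14 + 23/140 → 33/140
merge 6/35 + 33/140 → 57/140
merge 17/70 + 7/20 → 83/140
merge 57/140 + 83/140 → 1
L = 33/140 + 57/140 + 83/140 + 1 = 313/140 ≈ 2.236 bits/symbol.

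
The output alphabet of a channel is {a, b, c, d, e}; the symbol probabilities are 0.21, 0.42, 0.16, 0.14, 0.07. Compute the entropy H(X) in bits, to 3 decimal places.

2.087 bits

H = −Σ pᵢ log₂ pᵢ.
−0.21·log₂(0.21) = 0.4728
−0.42·log₂(0.42) = 0.5256
−0.16·log₂(0.16) = 0.4230
−0.14·log₂(0.14) = 0.3971
−0.07·log₂(0.07) = 0.2686
Sum ≈ 2.0872 → 2.087 bits.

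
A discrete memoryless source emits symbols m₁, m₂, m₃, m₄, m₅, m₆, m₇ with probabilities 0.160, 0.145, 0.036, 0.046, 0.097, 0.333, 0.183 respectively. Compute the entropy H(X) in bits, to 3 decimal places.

2.507 bits

H = −Σ pᵢ log₂ pᵢ.
−0.160·log₂(0.160) = 0.4230
−0.145·log₂(0.145) = 0.4040
−0.036·log₂(0.036) = 0.1727
−0.046·log₂(0.046) = 0.2043
−0.097·log₂(0.097) = 0.3265
−0.333·log₂(0.333) = 0.5283
−0.183·log₂(0.183) = 0.4484
Sum ≈ 2.5071 → 2.507 bits.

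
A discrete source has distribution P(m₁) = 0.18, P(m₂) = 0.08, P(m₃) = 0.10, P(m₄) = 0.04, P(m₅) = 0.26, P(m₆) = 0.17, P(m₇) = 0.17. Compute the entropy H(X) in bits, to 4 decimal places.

H = −Σ pᵢ log₂ pᵢ.
−0.18·log₂(0.18) = 0.4453
−0.08·log₂(0.08) = 0.2915
−0.10·log₂(0.10) = 0.3322
−0.04·log₂(0.04) = 0.1858
−0.26·log₂(0.26) = 0.5053
−0.17·log₂(0.17) = 0.4346
−0.17·log₂(0.17) = 0.4346
Sum ≈ 2.6292 → 2.6292 bits.

2.6292 bits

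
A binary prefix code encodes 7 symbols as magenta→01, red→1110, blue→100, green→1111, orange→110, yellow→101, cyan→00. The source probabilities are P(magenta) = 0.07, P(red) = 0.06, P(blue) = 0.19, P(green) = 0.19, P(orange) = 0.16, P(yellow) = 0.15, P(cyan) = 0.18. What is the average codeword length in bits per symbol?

L̄ = Σ pᵢ·ℓᵢ = 0.07·2 + 0.06·4 + 0.19·3 + 0.19·4 + 0.16·3 + 0.15·3 + 0.18·2 = 3 bits/symbol.

3 bits/symbol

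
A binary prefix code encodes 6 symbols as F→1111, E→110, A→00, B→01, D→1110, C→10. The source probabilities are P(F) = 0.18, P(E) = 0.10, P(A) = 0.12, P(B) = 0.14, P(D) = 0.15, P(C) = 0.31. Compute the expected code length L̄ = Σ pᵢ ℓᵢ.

L̄ = Σ pᵢ·ℓᵢ = 0.18·4 + 0.10·3 + 0.12·2 + 0.14·2 + 0.15·4 + 0.31·2 = 2.76 bits/symbol.

2.76 bits/symbol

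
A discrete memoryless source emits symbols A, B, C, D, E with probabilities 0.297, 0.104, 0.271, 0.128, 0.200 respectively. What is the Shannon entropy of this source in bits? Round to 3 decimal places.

H = −Σ pᵢ log₂ pᵢ.
−0.297·log₂(0.297) = 0.5202
−0.104·log₂(0.104) = 0.3396
−0.271·log₂(0.271) = 0.5105
−0.128·log₂(0.128) = 0.3796
−0.200·log₂(0.200) = 0.4644
Sum ≈ 2.2143 → 2.214 bits.

2.214 bits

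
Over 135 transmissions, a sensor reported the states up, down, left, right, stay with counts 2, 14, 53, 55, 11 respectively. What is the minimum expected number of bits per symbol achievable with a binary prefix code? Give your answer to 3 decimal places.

Probabilities are the counts divided by 135.
Repeatedly combine the two least-probable nodes; the expected code length is the sum of the merged weights.
merge 2/135 + 11/135 → 13/135
merge 13/135 + 14/135 → 1/5
merge 1/5 + 53/135 → 16/27
merge 11/27 + 16/27 → 1
L = 13/135 + 1/5 + 16/27 + 1 = 17/9 ≈ 1.889 bits/symbol.

1.889 bits/symbol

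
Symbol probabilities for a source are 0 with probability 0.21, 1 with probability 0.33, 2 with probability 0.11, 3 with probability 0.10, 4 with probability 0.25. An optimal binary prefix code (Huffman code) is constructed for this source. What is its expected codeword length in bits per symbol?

2.21 bits/symbol

Repeatedly combine the two least-probable nodes; the expected code length is the sum of the merged weights.
merge 1/10 + 11/100 → 21/100
merge 21/100 + 21/100 → 21/50
merge 1/4 + 33/100 → 29/50
merge 21/50 + 29/50 → 1
L = 21/100 + 21/50 + 29/50 + 1 = 221/100 = 2.21 bits/symbol.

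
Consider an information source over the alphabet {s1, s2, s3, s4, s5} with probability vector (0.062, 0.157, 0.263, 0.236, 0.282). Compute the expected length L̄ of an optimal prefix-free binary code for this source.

Repeatedly combine the two least-probable nodes; the expected code length is the sum of the merged weights.
merge 31/500 + 157/1000 → 219/1000
merge 219/1000 + 59/250 → 91/200
merge 263/1000 + 141/500 → 109/200
merge 91/200 + 109/200 → 1
L = 219/1000 + 91/200 + 109/200 + 1 = 2219/1000 = 2.219 bits/symbol.

2.219 bits/symbol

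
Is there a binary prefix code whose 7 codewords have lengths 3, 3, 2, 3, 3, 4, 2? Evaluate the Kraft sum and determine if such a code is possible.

With common denominator 2^4 = 16: Σ 2^(−ℓᵢ) = 2/16 + 2/16 + 4/16 + 2/16 + 2/16 + 1/16 + 4/16 = 17/16 = 1.0625.
Kraft's inequality requires Σ ≤ 1; here Σ = 1.0625 > 1, so no such prefix code exists.

1.0625; no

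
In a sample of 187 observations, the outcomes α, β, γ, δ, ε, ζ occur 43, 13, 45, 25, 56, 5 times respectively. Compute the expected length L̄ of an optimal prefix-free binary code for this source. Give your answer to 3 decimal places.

2.326 bits/symbol

Probabilities are the counts divided by 187.
Repeatedly combine the two least-probable nodes; the expected code length is the sum of the merged weights.
merge 5/187 + 13/187 → 18/187
merge 18/187 + 25/187 → 43/187
merge 43/187 + 43/187 → 86/187
merge 45/187 + 56/187 → 101/187
merge 86/187 + 101/187 → 1
L = 18/187 + 43/187 + 86/187 + 101/187 + 1 = 435/187 ≈ 2.326 bits/symbol.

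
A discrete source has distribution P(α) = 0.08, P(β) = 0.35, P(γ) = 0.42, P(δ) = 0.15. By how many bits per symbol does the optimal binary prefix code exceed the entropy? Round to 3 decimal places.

Entropy H = −Σ p log₂ p ≈ 1.7578 bits.
Huffman merges: 2/25+3/20→23/100; 23/100+7/20→29/50; 21/50+29/50→1. L = 181/100 ≈ 1.8100.
L − H = 1.8100 − 1.7578 = 0.052 bits.

0.052 bits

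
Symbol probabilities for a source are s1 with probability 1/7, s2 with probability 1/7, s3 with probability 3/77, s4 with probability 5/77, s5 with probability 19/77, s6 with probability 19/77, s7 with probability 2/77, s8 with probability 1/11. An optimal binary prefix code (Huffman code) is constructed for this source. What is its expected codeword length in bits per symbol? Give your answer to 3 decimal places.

2.701 bits/symbol

Repeatedly combine the two least-probable nodes; the expected code length is the sum of the merged weights.
merge 2/77 + 3/77 → 5/77
merge 5/77 + 5/77 → 10/77
merge 1/11 + 10/77 → 17/77
merge 1/7 + 1/7 → 2/7
merge 17/77 + 19/77 → 36/77
merge 19/77 + 2/7 → 41/77
merge 36/77 + 41/77 → 1
L = 5/77 + 10/77 + 17/77 + 2/7 + 36/77 + 41/77 + 1 = 208/77 ≈ 2.701 bits/symbol.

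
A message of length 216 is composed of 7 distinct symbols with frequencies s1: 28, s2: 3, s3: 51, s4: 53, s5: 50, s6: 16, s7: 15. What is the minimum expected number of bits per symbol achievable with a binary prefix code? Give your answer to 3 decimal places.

2.528 bits/symbol

Probabilities are the counts divided by 216.
Repeatedly combine the two least-probable nodes; the expected code length is the sum of the merged weights.
merge 1/72 + 5/72 → 1/12
merge 2/27 + 1/12 → 17/108
merge 7/54 + 17/108 → 31/108
merge 25/108 + 17/72 → 101/216
merge 53/216 + 31/108 → 115/216
merge 101/216 + 115/216 → 1
L = 1/12 + 17/108 + 31/108 + 101/216 + 115/216 + 1 = 91/36 ≈ 2.528 bits/symbol.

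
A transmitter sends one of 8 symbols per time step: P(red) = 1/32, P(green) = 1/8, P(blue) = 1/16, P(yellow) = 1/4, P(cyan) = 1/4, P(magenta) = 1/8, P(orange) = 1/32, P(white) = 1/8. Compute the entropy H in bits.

2.6875 bits

Each probability is a power of 1/2, so log₂(1/p) is an integer.
H = Σ p·log₂(1/p) = 1/32·5 + 1/8·3 + 1/16·4 + 1/4·2 + 1/4·2 + 1/8·3 + 1/32·5 + 1/8·3 = 2.6875 bits.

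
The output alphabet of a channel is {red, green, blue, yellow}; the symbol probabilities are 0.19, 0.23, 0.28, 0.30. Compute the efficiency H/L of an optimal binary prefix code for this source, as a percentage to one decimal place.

Entropy H = −Σ p log₂ p ≈ 1.9782 bits.
Huffman merges: 19/100+23/100→21/50; 7/25+3/10→29/50; 21/50+29/50→1. L = 2 ≈ 2.0000.
Efficiency = H/L = 1.9782/2.0000 = 98.9%.

98.9%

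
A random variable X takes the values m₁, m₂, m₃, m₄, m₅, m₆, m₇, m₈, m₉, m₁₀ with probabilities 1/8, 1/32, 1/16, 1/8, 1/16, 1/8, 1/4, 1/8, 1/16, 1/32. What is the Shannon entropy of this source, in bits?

3.0625 bits

Each probability is a power of 1/2, so log₂(1/p) is an integer.
H = Σ p·log₂(1/p) = 1/8·3 + 1/32·5 + 1/16·4 + 1/8·3 + 1/16·4 + 1/8·3 + 1/4·2 + 1/8·3 + 1/16·4 + 1/32·5 = 3.0625 bits.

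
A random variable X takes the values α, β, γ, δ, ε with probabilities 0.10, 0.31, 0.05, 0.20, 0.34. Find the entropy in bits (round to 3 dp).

H = −Σ pᵢ log₂ pᵢ.
−0.10·log₂(0.10) = 0.3322
−0.31·log₂(0.31) = 0.5238
−0.05·log₂(0.05) = 0.2161
−0.20·log₂(0.20) = 0.4644
−0.34·log₂(0.34) = 0.5292
Sum ≈ 2.0656 → 2.066 bits.

2.066 bits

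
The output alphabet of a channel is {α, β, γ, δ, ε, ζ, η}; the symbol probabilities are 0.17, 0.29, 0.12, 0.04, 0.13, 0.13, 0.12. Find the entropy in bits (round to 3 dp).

H = −Σ pᵢ log₂ pᵢ.
−0.17·log₂(0.17) = 0.4346
−0.29·log₂(0.29) = 0.5179
−0.12·log₂(0.12) = 0.3671
−0.04·log₂(0.04) = 0.1858
−0.13·log₂(0.13) = 0.3826
−0.13·log₂(0.13) = 0.3826
−0.12·log₂(0.12) = 0.3671
Sum ≈ 2.6377 → 2.638 bits.

2.638 bits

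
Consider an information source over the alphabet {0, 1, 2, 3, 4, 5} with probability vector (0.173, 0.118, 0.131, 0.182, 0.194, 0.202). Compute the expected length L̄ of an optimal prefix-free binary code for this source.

2.604 bits/symbol

Repeatedly combine the two least-probable nodes; the expected code length is the sum of the merged weights.
merge 59/500 + 131/1000 → 249/1000
merge 173/1000 + 91/500 → 71/200
merge 97/500 + 101/500 → 99/250
merge 249/1000 + 71/200 → 151/250
merge 99/250 + 151/250 → 1
L = 249/1000 + 71/200 + 99/250 + 151/250 + 1 = 651/250 = 2.604 bits/symbol.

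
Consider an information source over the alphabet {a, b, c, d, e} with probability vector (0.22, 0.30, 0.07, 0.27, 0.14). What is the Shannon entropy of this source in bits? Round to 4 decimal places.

H = −Σ pᵢ log₂ pᵢ.
−0.22·log₂(0.22) = 0.4806
−0.30·log₂(0.30) = 0.5211
−0.07·log₂(0.07) = 0.2686
−0.27·log₂(0.27) = 0.5100
−0.14·log₂(0.14) = 0.3971
Sum ≈ 2.1773 → 2.1773 bits.

2.1773 bits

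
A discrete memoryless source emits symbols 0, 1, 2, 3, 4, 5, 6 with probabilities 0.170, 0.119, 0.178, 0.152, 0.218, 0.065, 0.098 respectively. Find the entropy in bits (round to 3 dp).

H = −Σ pᵢ log₂ pᵢ.
−0.170·log₂(0.170) = 0.4346
−0.119·log₂(0.119) = 0.3654
−0.178·log₂(0.178) = 0.4432
−0.152·log₂(0.152) = 0.4131
−0.218·log₂(0.218) = 0.4791
−0.065·log₂(0.065) = 0.2563
−0.098·log₂(0.098) = 0.3284
Sum ≈ 2.7202 → 2.720 bits.

2.720 bits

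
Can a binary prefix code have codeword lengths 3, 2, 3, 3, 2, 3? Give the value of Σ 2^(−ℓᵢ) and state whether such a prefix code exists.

1; yes

With common denominator 2^3 = 8: Σ 2^(−ℓᵢ) = 1/8 + 2/8 + 1/8 + 1/8 + 2/8 + 1/8 = 8/8 = 1.
Kraft's inequality requires Σ ≤ 1; here Σ = 1 ≤ 1, so such a prefix code exists.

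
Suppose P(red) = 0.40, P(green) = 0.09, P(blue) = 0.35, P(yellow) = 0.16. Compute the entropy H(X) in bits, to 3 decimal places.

1.795 bits

H = −Σ pᵢ log₂ pᵢ.
−0.40·log₂(0.40) = 0.5288
−0.09·log₂(0.09) = 0.3127
−0.35·log₂(0.35) = 0.5301
−0.16·log₂(0.16) = 0.4230
Sum ≈ 1.7945 → 1.795 bits.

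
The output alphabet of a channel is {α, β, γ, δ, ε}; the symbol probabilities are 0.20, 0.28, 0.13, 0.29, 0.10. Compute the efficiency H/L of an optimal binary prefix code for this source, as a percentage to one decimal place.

Entropy H = −Σ p log₂ p ≈ 2.2113 bits.
Huffman merges: 1/10+13/100→23/100; 1/5+23/100→43/100; 7/25+29/100→57/100; 43/100+57/100→1. L = 223/100 ≈ 2.2300.
Efficiency = H/L = 2.2113/2.2300 = 99.2%.

99.2%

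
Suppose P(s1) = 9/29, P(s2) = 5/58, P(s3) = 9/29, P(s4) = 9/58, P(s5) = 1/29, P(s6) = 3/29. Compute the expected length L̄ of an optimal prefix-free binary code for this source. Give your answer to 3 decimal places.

2.345 bits/symbol

Repeatedly combine the two least-probable nodes; the expected code length is the sum of the merged weights.
merge 1/29 + 5/58 → 7/58
merge 3/29 + 7/58 → 13/58
merge 9/58 + 13/58 → 11/29
merge 9/29 + 9/29 → 18/29
merge 11/29 + 18/29 → 1
L = 7/58 + 13/58 + 11/29 + 18/29 + 1 = 68/29 ≈ 2.345 bits/symbol.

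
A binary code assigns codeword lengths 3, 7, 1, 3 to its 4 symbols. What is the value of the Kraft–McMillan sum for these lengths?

0.7578125

With common denominator 2^7 = 128: Σ 2^(−ℓᵢ) = 16/128 + 1/128 + 64/128 + 16/128 = 97/128 = 0.7578125.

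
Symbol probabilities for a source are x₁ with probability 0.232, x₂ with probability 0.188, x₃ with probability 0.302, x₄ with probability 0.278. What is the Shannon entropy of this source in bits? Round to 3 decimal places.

H = −Σ pᵢ log₂ pᵢ.
−0.232·log₂(0.232) = 0.4890
−0.188·log₂(0.188) = 0.4533
−0.302·log₂(0.302) = 0.5217
−0.278·log₂(0.278) = 0.5134
Sum ≈ 1.9774 → 1.977 bits.

1.977 bits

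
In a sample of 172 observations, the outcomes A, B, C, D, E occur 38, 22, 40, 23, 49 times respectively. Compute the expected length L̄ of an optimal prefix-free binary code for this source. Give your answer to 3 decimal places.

2.262 bits/symbol

Probabilities are the counts divided by 172.
Repeatedly combine the two least-probable nodes; the expected code length is the sum of the merged weights.
merge 11/86 + 23/172 → 45/172
merge 19/86 + 10/43 → 39/86
merge 45/172 + 49/172 → 47/86
merge 39/86 + 47/86 → 1
L = 45/172 + 39/86 + 47/86 + 1 = 389/172 ≈ 2.262 bits/symbol.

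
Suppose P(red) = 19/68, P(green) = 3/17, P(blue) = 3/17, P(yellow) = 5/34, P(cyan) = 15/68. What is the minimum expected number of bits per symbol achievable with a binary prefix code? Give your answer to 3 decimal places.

2.324 bits/symbol

Repeatedly combine the two least-probable nodes; the expected code length is the sum of the merged weights.
merge 5/34 + 3/17 → 11/34
merge 3/17 + 15/68 → 27/68
merge 19/68 + 11/34 → 41/68
merge 27/68 + 41/68 → 1
L = 11/34 + 27/68 + 41/68 + 1 = 79/34 ≈ 2.324 bits/symbol.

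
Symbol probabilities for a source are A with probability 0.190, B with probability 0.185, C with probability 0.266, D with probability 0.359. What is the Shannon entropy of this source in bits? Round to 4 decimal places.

H = −Σ pᵢ log₂ pᵢ.
−0.190·log₂(0.190) = 0.4552
−0.185·log₂(0.185) = 0.4504
−0.266·log₂(0.266) = 0.5082
−0.359·log₂(0.359) = 0.5306
Sum ≈ 1.9444 → 1.9444 bits.

1.9444 bits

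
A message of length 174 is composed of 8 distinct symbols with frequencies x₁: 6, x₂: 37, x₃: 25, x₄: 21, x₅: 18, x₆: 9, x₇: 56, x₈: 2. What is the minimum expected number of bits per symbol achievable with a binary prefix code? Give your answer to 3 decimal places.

2.609 bits/symbol

Probabilities are the counts divided by 174.
Repeatedly combine the two least-probable nodes; the expected code length is the sum of the merged weights.
merge 1/87 + 1/29 → 4/87
merge 4/87 + 3/58 → 17/174
merge 17/174 + 3/29 → 35/174
merge 7/58 + 25/174 → 23/87
merge 35/174 + 37/174 → 12/29
merge 23/87 + 28/87 → 17/29
merge 12/29 + 17/29 → 1
L = 4/87 + 17/174 + 35/174 + 23/87 + 12/29 + 17/29 + 1 = 227/87 ≈ 2.609 bits/symbol.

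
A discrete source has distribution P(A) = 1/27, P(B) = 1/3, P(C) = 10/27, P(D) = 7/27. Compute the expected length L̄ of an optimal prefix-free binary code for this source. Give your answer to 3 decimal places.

Repeatedly combine the two least-probable nodes; the expected code length is the sum of the merged weights.
merge 1/27 + 7/27 → 8/27
merge 8/27 + 1/3 → 17/27
merge 10/27 + 17/27 → 1
L = 8/27 + 17/27 + 1 = 52/27 ≈ 1.926 bits/symbol.

1.926 bits/symbol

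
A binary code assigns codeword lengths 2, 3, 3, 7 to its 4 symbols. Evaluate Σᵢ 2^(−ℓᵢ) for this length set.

0.5078125

With common denominator 2^7 = 128: Σ 2^(−ℓᵢ) = 32/128 + 16/128 + 16/128 + 1/128 = 65/128 = 0.5078125.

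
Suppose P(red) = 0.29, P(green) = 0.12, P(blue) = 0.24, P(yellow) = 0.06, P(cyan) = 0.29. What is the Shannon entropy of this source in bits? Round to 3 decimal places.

H = −Σ pᵢ log₂ pᵢ.
−0.29·log₂(0.29) = 0.5179
−0.12·log₂(0.12) = 0.3671
−0.24·log₂(0.24) = 0.4941
−0.06·log₂(0.06) = 0.2435
−0.29·log₂(0.29) = 0.5179
Sum ≈ 2.1405 → 2.141 bits.

2.141 bits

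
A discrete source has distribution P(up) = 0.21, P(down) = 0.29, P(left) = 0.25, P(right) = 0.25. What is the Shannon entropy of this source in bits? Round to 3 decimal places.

1.991 bits

H = −Σ pᵢ log₂ pᵢ.
−0.21·log₂(0.21) = 0.4728
−0.29·log₂(0.29) = 0.5179
−0.25·log₂(0.25) = 0.5000
−0.25·log₂(0.25) = 0.5000
Sum ≈ 1.9907 → 1.991 bits.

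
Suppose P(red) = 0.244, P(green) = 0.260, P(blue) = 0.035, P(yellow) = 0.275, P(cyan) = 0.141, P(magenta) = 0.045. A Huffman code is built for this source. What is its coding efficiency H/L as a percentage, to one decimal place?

99.2%

Entropy H = −Σ p log₂ p ≈ 2.2831 bits.
Huffman merges: 7/200+9/200→2/25; 2/25+141/1000→221/1000; 221/1000+61/250→93/200; 13/50+11/40→107/200; 93/200+107/200→1. L = 2301/1000 ≈ 2.3010.
Efficiency = H/L = 2.2831/2.3010 = 99.2%.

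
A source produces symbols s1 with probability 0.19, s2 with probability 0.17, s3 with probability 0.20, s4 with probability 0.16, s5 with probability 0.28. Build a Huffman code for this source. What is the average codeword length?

2.33 bits/symbol

Repeatedly combine the two least-probable nodes; the expected code length is the sum of the merged weights.
merge 4/25 + 17/100 → 33/100
merge 19/100 + 1/5 → 39/100
merge 7/25 + 33/100 → 61/100
merge 39/100 + 61/100 → 1
L = 33/100 + 39/100 + 61/100 + 1 = 233/100 = 2.33 bits/symbol.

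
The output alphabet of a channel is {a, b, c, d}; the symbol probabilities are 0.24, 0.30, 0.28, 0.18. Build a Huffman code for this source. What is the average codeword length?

Repeatedly combine the two least-probable nodes; the expected code length is the sum of the merged weights.
merge 9/50 + 6/25 → 21/50
merge 7/25 + 3/10 → 29/50
merge 21/50 + 29/50 → 1
L = 21/50 + 29/50 + 1 = 2 bits/symbol.

2 bits/symbol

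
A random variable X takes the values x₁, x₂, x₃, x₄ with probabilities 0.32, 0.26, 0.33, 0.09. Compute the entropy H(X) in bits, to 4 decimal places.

H = −Σ pᵢ log₂ pᵢ.
−0.32·log₂(0.32) = 0.5260
−0.26·log₂(0.26) = 0.5053
−0.33·log₂(0.33) = 0.5278
−0.09·log₂(0.09) = 0.3127
Sum ≈ 1.8718 → 1.8718 bits.

1.8718 bits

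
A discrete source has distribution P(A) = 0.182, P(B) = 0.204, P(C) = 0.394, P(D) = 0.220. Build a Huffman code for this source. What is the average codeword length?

Repeatedly combine the two least-probable nodes; the expected code length is the sum of the merged weights.
merge 91/500 + 51/250 → 193/500
merge 11/50 + 193/500 → 303/500
merge 197/500 + 303/500 → 1
L = 193/500 + 303/500 + 1 = 249/125 = 1.992 bits/symbol.

1.992 bits/symbol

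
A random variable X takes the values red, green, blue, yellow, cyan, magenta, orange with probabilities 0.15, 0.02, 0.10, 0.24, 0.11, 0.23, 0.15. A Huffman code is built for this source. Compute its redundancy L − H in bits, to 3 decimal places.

Entropy H = −Σ p log₂ p ≈ 2.5982 bits.
Huffman merges: 1/50+1/10→3/25; 11/100+3/25→23/100; 3/20+3/20→3/10; 23/100+23/100→23/50; 6/25+3/10→27/50; 23/50+27/50→1. L = 53/20 ≈ 2.6500.
L − H = 2.6500 − 2.5982 = 0.052 bits.

0.052 bits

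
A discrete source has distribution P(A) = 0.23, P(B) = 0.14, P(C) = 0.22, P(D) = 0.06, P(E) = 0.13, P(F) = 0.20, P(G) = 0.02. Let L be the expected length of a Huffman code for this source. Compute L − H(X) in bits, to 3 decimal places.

0.061 bits

Entropy H = −Σ p log₂ p ≈ 2.5688 bits.
Huffman merges: 1/50+3/50→2/25; 2/25+13/100→21/100; 7/50+1/5→17/50; 21/100+11/50→43/100; 23/100+17/50→57/100; 43/100+57/100→1. L = 263/100 ≈ 2.6300.
L − H = 2.6300 − 2.5688 = 0.061 bits.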